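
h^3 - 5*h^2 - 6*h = h*(h - 6)*(h + 1)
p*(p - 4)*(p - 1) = p^3 - 5*p^2 + 4*p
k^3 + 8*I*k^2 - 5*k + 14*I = (k - I)*(k + 2*I)*(k + 7*I)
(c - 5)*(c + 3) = c^2 - 2*c - 15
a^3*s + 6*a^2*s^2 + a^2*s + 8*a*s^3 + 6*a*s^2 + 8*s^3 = (a + 2*s)*(a + 4*s)*(a*s + s)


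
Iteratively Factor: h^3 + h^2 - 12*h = (h + 4)*(h^2 - 3*h) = h*(h + 4)*(h - 3)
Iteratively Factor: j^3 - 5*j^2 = (j - 5)*(j^2) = j*(j - 5)*(j)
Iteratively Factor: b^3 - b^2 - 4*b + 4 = (b + 2)*(b^2 - 3*b + 2) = (b - 1)*(b + 2)*(b - 2)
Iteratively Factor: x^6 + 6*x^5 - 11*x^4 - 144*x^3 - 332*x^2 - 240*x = (x + 3)*(x^5 + 3*x^4 - 20*x^3 - 84*x^2 - 80*x) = (x + 2)*(x + 3)*(x^4 + x^3 - 22*x^2 - 40*x) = (x - 5)*(x + 2)*(x + 3)*(x^3 + 6*x^2 + 8*x) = (x - 5)*(x + 2)*(x + 3)*(x + 4)*(x^2 + 2*x) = (x - 5)*(x + 2)^2*(x + 3)*(x + 4)*(x)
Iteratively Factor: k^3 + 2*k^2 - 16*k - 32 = (k - 4)*(k^2 + 6*k + 8) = (k - 4)*(k + 4)*(k + 2)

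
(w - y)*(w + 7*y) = w^2 + 6*w*y - 7*y^2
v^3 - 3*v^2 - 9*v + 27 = (v - 3)^2*(v + 3)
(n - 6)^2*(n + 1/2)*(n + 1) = n^4 - 21*n^3/2 + 37*n^2/2 + 48*n + 18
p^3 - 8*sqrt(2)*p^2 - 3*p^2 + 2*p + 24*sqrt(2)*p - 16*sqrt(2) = (p - 2)*(p - 1)*(p - 8*sqrt(2))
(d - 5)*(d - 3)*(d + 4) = d^3 - 4*d^2 - 17*d + 60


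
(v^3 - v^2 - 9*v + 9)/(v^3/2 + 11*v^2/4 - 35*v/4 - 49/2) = 4*(v^3 - v^2 - 9*v + 9)/(2*v^3 + 11*v^2 - 35*v - 98)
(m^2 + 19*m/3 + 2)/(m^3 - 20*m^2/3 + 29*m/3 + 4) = (m + 6)/(m^2 - 7*m + 12)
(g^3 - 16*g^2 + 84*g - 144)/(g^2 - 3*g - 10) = (-g^3 + 16*g^2 - 84*g + 144)/(-g^2 + 3*g + 10)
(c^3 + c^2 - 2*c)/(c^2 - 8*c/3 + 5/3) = 3*c*(c + 2)/(3*c - 5)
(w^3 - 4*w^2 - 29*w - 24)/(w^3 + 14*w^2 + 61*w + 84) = (w^2 - 7*w - 8)/(w^2 + 11*w + 28)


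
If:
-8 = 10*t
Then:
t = -4/5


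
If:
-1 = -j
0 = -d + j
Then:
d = 1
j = 1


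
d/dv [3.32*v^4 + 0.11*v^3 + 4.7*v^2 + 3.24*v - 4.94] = 13.28*v^3 + 0.33*v^2 + 9.4*v + 3.24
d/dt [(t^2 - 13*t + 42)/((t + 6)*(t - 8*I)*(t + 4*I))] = (-t^4 + 26*t^3 + t^2*(-16 - 76*I) + t*(-120 + 336*I) - 3840 + 1008*I)/(t^6 + t^5*(12 - 8*I) + t^4*(84 - 96*I) + t^3*(576 - 544*I) + t^2*(2752 - 3072*I) + t*(12288 - 9216*I) + 36864)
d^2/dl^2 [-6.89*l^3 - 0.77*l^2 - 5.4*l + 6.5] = -41.34*l - 1.54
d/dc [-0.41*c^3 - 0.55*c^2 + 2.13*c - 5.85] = -1.23*c^2 - 1.1*c + 2.13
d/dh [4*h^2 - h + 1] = 8*h - 1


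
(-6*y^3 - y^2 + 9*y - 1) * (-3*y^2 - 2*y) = 18*y^5 + 15*y^4 - 25*y^3 - 15*y^2 + 2*y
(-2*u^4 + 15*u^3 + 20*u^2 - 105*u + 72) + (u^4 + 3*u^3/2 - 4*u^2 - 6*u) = -u^4 + 33*u^3/2 + 16*u^2 - 111*u + 72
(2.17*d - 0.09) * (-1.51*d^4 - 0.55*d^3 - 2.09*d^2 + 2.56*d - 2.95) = -3.2767*d^5 - 1.0576*d^4 - 4.4858*d^3 + 5.7433*d^2 - 6.6319*d + 0.2655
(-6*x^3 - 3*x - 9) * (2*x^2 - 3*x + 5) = -12*x^5 + 18*x^4 - 36*x^3 - 9*x^2 + 12*x - 45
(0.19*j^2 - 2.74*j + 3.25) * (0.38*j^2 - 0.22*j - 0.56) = 0.0722*j^4 - 1.083*j^3 + 1.7314*j^2 + 0.8194*j - 1.82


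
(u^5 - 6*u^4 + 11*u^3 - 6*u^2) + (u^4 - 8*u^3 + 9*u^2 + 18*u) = u^5 - 5*u^4 + 3*u^3 + 3*u^2 + 18*u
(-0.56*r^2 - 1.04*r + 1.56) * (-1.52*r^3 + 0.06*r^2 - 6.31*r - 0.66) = 0.8512*r^5 + 1.5472*r^4 + 1.1*r^3 + 7.0256*r^2 - 9.1572*r - 1.0296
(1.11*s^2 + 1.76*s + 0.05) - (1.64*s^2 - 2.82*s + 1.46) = -0.53*s^2 + 4.58*s - 1.41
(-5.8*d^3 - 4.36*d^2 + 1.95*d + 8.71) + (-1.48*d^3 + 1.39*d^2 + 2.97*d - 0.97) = -7.28*d^3 - 2.97*d^2 + 4.92*d + 7.74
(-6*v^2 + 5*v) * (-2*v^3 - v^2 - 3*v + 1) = 12*v^5 - 4*v^4 + 13*v^3 - 21*v^2 + 5*v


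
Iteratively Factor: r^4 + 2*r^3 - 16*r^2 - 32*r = (r - 4)*(r^3 + 6*r^2 + 8*r) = r*(r - 4)*(r^2 + 6*r + 8) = r*(r - 4)*(r + 4)*(r + 2)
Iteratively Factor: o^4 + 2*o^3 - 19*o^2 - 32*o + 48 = (o - 4)*(o^3 + 6*o^2 + 5*o - 12) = (o - 4)*(o - 1)*(o^2 + 7*o + 12) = (o - 4)*(o - 1)*(o + 3)*(o + 4)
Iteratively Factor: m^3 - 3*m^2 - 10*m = (m)*(m^2 - 3*m - 10) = m*(m - 5)*(m + 2)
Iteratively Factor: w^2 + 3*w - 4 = (w - 1)*(w + 4)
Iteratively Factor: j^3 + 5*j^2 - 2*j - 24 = (j + 3)*(j^2 + 2*j - 8) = (j - 2)*(j + 3)*(j + 4)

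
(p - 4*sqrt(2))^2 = p^2 - 8*sqrt(2)*p + 32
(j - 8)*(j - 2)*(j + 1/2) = j^3 - 19*j^2/2 + 11*j + 8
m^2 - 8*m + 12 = (m - 6)*(m - 2)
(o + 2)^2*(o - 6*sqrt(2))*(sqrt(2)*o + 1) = sqrt(2)*o^4 - 11*o^3 + 4*sqrt(2)*o^3 - 44*o^2 - 2*sqrt(2)*o^2 - 44*o - 24*sqrt(2)*o - 24*sqrt(2)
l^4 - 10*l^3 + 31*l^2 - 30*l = l*(l - 5)*(l - 3)*(l - 2)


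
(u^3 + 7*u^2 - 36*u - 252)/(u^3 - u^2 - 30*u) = (u^2 + 13*u + 42)/(u*(u + 5))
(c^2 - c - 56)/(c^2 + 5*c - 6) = (c^2 - c - 56)/(c^2 + 5*c - 6)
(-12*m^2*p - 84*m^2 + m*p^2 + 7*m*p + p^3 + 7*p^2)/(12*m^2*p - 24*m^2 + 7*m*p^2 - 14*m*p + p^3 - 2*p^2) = (-3*m*p - 21*m + p^2 + 7*p)/(3*m*p - 6*m + p^2 - 2*p)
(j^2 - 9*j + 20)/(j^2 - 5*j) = (j - 4)/j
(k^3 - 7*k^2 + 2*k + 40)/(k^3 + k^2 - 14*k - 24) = (k - 5)/(k + 3)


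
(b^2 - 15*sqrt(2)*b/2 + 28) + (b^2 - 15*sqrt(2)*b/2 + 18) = 2*b^2 - 15*sqrt(2)*b + 46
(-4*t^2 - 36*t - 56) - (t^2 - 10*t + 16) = -5*t^2 - 26*t - 72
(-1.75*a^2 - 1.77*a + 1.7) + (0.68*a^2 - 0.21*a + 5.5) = -1.07*a^2 - 1.98*a + 7.2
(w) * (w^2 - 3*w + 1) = w^3 - 3*w^2 + w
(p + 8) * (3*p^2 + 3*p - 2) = 3*p^3 + 27*p^2 + 22*p - 16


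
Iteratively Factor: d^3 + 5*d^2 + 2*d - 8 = (d - 1)*(d^2 + 6*d + 8) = (d - 1)*(d + 4)*(d + 2)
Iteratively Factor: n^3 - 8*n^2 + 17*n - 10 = (n - 2)*(n^2 - 6*n + 5) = (n - 2)*(n - 1)*(n - 5)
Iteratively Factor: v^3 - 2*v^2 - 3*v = (v)*(v^2 - 2*v - 3) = v*(v + 1)*(v - 3)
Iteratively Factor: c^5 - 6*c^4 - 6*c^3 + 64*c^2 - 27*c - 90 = (c - 3)*(c^4 - 3*c^3 - 15*c^2 + 19*c + 30) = (c - 3)*(c - 2)*(c^3 - c^2 - 17*c - 15) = (c - 3)*(c - 2)*(c + 1)*(c^2 - 2*c - 15) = (c - 5)*(c - 3)*(c - 2)*(c + 1)*(c + 3)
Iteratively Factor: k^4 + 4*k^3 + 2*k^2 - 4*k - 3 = (k + 1)*(k^3 + 3*k^2 - k - 3) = (k + 1)*(k + 3)*(k^2 - 1) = (k + 1)^2*(k + 3)*(k - 1)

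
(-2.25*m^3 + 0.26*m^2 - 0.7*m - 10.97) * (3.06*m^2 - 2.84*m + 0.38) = -6.885*m^5 + 7.1856*m^4 - 3.7354*m^3 - 31.4814*m^2 + 30.8888*m - 4.1686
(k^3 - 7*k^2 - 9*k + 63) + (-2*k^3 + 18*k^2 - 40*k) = -k^3 + 11*k^2 - 49*k + 63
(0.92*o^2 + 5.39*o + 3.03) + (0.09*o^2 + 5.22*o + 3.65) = 1.01*o^2 + 10.61*o + 6.68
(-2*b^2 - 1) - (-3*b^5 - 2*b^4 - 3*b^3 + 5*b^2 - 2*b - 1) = 3*b^5 + 2*b^4 + 3*b^3 - 7*b^2 + 2*b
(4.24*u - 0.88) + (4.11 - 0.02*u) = 4.22*u + 3.23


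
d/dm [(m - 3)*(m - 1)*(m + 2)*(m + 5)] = 4*m^3 + 9*m^2 - 30*m - 19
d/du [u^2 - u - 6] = 2*u - 1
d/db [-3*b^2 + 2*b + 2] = 2 - 6*b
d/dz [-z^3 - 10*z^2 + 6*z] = -3*z^2 - 20*z + 6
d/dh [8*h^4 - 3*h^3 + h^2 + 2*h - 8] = 32*h^3 - 9*h^2 + 2*h + 2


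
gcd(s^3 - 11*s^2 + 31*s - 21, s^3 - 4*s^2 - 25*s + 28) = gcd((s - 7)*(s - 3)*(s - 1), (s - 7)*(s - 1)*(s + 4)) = s^2 - 8*s + 7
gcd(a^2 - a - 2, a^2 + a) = a + 1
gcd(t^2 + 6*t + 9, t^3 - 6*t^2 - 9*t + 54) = t + 3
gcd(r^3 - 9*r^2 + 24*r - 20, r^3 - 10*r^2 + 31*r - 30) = r^2 - 7*r + 10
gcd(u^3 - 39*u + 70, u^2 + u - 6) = u - 2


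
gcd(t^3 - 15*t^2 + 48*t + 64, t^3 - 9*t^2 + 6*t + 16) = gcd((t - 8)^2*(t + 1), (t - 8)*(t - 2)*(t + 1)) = t^2 - 7*t - 8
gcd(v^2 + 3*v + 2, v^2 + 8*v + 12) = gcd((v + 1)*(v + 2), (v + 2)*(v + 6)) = v + 2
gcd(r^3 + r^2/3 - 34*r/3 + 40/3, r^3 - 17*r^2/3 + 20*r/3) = r - 5/3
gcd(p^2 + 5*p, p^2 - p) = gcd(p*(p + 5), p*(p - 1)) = p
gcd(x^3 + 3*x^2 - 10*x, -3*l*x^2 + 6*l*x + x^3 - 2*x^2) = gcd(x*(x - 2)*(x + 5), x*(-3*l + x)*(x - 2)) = x^2 - 2*x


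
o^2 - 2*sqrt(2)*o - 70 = (o - 7*sqrt(2))*(o + 5*sqrt(2))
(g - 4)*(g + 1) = g^2 - 3*g - 4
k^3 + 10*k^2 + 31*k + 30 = (k + 2)*(k + 3)*(k + 5)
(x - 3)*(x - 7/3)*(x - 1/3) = x^3 - 17*x^2/3 + 79*x/9 - 7/3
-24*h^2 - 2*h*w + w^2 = (-6*h + w)*(4*h + w)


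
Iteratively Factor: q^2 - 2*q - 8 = (q + 2)*(q - 4)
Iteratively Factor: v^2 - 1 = (v + 1)*(v - 1)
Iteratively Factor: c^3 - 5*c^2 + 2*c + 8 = (c - 4)*(c^2 - c - 2) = (c - 4)*(c - 2)*(c + 1)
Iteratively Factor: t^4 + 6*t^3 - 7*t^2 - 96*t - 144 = (t + 4)*(t^3 + 2*t^2 - 15*t - 36) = (t + 3)*(t + 4)*(t^2 - t - 12) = (t + 3)^2*(t + 4)*(t - 4)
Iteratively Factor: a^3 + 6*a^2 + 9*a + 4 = (a + 4)*(a^2 + 2*a + 1) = (a + 1)*(a + 4)*(a + 1)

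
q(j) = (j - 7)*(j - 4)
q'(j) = 2*j - 11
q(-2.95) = 69.15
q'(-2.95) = -16.90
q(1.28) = 15.56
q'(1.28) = -8.44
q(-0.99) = 39.87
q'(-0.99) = -12.98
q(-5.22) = 112.67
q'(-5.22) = -21.44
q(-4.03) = 88.57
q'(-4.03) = -19.06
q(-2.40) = 60.16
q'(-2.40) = -15.80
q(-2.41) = 60.32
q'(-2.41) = -15.82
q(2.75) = 5.31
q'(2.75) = -5.50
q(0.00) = 28.00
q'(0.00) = -11.00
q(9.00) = 10.00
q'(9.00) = 7.00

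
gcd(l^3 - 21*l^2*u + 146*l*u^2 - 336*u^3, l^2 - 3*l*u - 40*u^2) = -l + 8*u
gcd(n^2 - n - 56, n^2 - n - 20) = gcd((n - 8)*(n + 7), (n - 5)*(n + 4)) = 1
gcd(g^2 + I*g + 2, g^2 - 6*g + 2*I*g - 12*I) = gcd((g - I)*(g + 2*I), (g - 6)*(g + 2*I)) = g + 2*I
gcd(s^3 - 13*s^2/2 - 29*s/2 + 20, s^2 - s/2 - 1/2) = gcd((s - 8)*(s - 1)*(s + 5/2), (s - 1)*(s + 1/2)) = s - 1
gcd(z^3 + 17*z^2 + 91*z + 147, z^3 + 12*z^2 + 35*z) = z + 7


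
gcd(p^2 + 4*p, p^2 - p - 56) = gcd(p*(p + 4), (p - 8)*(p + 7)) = 1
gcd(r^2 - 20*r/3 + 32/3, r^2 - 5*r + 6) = 1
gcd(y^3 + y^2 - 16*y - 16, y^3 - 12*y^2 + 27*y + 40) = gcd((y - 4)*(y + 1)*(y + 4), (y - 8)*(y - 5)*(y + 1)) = y + 1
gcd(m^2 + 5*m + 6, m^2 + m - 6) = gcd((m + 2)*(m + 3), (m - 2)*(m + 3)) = m + 3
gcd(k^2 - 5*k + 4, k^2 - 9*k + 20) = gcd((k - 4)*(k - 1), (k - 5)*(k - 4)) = k - 4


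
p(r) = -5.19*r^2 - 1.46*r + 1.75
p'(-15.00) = 154.24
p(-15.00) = -1144.10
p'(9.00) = -94.88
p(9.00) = -431.78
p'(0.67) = -8.41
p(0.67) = -1.56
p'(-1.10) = 9.96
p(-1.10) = -2.92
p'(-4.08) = 40.89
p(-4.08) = -78.69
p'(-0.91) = 7.99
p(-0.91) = -1.22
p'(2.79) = -30.42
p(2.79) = -42.72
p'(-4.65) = 46.81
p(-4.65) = -103.68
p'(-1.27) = 11.72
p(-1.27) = -4.77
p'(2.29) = -25.23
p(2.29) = -28.81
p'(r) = -10.38*r - 1.46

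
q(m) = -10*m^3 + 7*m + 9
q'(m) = 7 - 30*m^2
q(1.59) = -20.07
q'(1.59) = -68.84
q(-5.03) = 1246.43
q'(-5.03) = -752.03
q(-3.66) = 473.66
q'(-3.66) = -394.87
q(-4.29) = 768.51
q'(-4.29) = -545.12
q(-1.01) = 12.23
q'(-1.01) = -23.60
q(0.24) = 10.54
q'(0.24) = 5.27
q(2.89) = -212.15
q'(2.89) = -243.56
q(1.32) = -4.76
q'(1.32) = -45.27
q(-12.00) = 17205.00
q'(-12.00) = -4313.00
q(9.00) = -7218.00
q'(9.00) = -2423.00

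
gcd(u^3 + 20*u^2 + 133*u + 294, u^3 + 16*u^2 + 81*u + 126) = u^2 + 13*u + 42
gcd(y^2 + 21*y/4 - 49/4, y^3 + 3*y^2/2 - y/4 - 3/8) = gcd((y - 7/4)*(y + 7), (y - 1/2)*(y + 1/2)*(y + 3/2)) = 1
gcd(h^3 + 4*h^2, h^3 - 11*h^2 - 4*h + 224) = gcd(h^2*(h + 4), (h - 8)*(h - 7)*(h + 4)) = h + 4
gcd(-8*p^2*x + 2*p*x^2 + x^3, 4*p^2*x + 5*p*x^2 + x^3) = 4*p*x + x^2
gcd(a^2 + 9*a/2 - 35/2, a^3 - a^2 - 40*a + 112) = a + 7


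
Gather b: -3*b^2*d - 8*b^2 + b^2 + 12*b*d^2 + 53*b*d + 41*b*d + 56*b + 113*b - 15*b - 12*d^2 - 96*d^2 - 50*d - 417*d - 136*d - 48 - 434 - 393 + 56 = b^2*(-3*d - 7) + b*(12*d^2 + 94*d + 154) - 108*d^2 - 603*d - 819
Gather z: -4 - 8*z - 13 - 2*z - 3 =-10*z - 20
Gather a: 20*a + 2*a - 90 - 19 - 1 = 22*a - 110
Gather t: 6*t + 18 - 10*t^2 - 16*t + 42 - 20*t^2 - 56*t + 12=-30*t^2 - 66*t + 72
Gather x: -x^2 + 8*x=-x^2 + 8*x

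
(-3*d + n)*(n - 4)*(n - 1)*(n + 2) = -3*d*n^3 + 9*d*n^2 + 18*d*n - 24*d + n^4 - 3*n^3 - 6*n^2 + 8*n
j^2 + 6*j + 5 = (j + 1)*(j + 5)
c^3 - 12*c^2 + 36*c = c*(c - 6)^2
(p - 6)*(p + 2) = p^2 - 4*p - 12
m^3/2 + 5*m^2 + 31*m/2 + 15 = (m/2 + 1)*(m + 3)*(m + 5)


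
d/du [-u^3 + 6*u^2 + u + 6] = -3*u^2 + 12*u + 1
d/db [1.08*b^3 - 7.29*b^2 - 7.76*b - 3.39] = 3.24*b^2 - 14.58*b - 7.76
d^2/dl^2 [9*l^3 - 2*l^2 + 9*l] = 54*l - 4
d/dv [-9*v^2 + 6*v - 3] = 6 - 18*v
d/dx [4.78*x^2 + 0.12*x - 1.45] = 9.56*x + 0.12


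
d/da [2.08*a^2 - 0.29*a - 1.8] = 4.16*a - 0.29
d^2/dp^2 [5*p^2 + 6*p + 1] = 10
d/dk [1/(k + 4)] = -1/(k + 4)^2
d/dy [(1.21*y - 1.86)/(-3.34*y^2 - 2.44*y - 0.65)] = (4.0414*y^2 - 12.4248*y - 5.3249)/(11.1556*y^4 + 16.2992*y^3 + 10.2956*y^2 + 3.172*y + 0.4225)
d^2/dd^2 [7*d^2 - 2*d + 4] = 14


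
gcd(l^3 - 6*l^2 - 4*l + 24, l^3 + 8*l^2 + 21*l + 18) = l + 2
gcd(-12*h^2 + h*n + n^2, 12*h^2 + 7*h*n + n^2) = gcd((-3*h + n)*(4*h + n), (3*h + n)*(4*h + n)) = 4*h + n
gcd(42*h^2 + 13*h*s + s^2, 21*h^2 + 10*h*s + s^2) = 7*h + s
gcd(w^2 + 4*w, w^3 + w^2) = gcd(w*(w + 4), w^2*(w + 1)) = w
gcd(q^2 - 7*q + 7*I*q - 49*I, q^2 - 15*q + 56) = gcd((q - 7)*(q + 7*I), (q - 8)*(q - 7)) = q - 7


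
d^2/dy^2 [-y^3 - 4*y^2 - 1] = -6*y - 8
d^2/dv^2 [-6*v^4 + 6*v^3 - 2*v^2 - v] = -72*v^2 + 36*v - 4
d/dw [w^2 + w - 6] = 2*w + 1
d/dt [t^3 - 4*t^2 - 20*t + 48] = 3*t^2 - 8*t - 20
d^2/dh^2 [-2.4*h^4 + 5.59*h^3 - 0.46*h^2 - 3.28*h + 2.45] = -28.8*h^2 + 33.54*h - 0.92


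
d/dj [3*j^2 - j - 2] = 6*j - 1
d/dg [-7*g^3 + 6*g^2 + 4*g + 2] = -21*g^2 + 12*g + 4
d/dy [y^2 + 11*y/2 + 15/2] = 2*y + 11/2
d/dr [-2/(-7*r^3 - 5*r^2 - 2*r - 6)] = 2*(-21*r^2 - 10*r - 2)/(7*r^3 + 5*r^2 + 2*r + 6)^2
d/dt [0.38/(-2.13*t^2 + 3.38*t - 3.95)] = (1.6188*t - 1.2844)/(2.13*t^2 - 3.38*t + 3.95)^2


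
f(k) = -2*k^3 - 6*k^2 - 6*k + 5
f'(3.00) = -96.00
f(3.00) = -121.00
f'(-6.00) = -150.00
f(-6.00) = 257.00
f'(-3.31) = -32.02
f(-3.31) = 31.65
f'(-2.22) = -8.93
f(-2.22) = 10.63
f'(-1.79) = -3.74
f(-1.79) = 7.99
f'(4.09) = -155.45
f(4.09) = -256.74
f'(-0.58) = -1.06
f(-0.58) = 6.85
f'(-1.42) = -1.06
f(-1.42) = 7.15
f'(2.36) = -67.74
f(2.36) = -68.87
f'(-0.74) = -0.41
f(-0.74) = 6.96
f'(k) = -6*k^2 - 12*k - 6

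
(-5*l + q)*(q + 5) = -5*l*q - 25*l + q^2 + 5*q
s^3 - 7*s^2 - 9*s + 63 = (s - 7)*(s - 3)*(s + 3)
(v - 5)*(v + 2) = v^2 - 3*v - 10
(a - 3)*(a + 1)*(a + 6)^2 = a^4 + 10*a^3 + 9*a^2 - 108*a - 108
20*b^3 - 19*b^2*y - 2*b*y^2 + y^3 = (-5*b + y)*(-b + y)*(4*b + y)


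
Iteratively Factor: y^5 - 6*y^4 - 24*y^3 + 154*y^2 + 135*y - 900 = (y + 4)*(y^4 - 10*y^3 + 16*y^2 + 90*y - 225) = (y - 5)*(y + 4)*(y^3 - 5*y^2 - 9*y + 45) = (y - 5)*(y + 3)*(y + 4)*(y^2 - 8*y + 15) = (y - 5)*(y - 3)*(y + 3)*(y + 4)*(y - 5)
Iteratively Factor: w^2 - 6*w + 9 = (w - 3)*(w - 3)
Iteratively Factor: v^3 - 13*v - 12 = (v + 3)*(v^2 - 3*v - 4) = (v + 1)*(v + 3)*(v - 4)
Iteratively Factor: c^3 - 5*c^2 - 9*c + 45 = (c - 5)*(c^2 - 9) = (c - 5)*(c - 3)*(c + 3)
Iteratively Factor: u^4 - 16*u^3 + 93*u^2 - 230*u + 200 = (u - 5)*(u^3 - 11*u^2 + 38*u - 40) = (u - 5)*(u - 4)*(u^2 - 7*u + 10) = (u - 5)*(u - 4)*(u - 2)*(u - 5)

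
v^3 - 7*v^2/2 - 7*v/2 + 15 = (v - 3)*(v - 5/2)*(v + 2)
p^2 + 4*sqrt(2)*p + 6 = (p + sqrt(2))*(p + 3*sqrt(2))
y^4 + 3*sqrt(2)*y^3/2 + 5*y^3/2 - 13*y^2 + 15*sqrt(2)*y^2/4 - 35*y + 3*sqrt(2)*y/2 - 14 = (y + 1/2)*(y + 2)*(y - 2*sqrt(2))*(y + 7*sqrt(2)/2)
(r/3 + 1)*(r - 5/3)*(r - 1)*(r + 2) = r^4/3 + 7*r^3/9 - 17*r^2/9 - 23*r/9 + 10/3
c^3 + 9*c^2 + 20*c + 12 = (c + 1)*(c + 2)*(c + 6)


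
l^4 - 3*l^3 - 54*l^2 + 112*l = l*(l - 8)*(l - 2)*(l + 7)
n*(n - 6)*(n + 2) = n^3 - 4*n^2 - 12*n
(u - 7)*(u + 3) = u^2 - 4*u - 21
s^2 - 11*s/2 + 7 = (s - 7/2)*(s - 2)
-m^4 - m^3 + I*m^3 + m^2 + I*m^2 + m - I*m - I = (m + 1)*(m - I)*(I*m - I)*(I*m + I)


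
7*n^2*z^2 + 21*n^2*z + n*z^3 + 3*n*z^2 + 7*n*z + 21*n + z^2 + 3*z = (7*n + z)*(z + 3)*(n*z + 1)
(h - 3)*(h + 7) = h^2 + 4*h - 21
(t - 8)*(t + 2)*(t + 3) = t^3 - 3*t^2 - 34*t - 48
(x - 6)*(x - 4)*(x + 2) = x^3 - 8*x^2 + 4*x + 48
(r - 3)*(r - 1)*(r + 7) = r^3 + 3*r^2 - 25*r + 21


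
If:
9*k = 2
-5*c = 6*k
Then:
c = -4/15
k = 2/9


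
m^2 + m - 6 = (m - 2)*(m + 3)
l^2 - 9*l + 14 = (l - 7)*(l - 2)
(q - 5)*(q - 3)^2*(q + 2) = q^4 - 9*q^3 + 17*q^2 + 33*q - 90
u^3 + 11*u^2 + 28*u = u*(u + 4)*(u + 7)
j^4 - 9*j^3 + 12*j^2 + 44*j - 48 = (j - 6)*(j - 4)*(j - 1)*(j + 2)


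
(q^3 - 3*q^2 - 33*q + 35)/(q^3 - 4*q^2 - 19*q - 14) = (q^2 + 4*q - 5)/(q^2 + 3*q + 2)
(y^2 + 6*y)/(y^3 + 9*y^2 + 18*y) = 1/(y + 3)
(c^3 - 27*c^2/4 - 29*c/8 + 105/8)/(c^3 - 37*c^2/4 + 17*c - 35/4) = (c + 3/2)/(c - 1)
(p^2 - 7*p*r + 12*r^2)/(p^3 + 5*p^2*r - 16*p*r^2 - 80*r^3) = (p - 3*r)/(p^2 + 9*p*r + 20*r^2)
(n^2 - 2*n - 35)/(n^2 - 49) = (n + 5)/(n + 7)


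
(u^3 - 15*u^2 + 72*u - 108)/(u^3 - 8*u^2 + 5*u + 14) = (u^3 - 15*u^2 + 72*u - 108)/(u^3 - 8*u^2 + 5*u + 14)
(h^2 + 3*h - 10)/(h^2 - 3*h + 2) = (h + 5)/(h - 1)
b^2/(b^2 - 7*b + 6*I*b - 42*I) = b^2/(b^2 + b*(-7 + 6*I) - 42*I)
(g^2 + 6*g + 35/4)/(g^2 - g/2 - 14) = (g + 5/2)/(g - 4)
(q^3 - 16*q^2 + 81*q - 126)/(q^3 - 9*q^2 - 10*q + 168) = (q - 3)/(q + 4)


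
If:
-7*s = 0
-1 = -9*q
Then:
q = 1/9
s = 0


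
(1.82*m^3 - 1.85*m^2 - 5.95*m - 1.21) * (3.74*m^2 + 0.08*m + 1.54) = 6.8068*m^5 - 6.7734*m^4 - 19.5982*m^3 - 7.8504*m^2 - 9.2598*m - 1.8634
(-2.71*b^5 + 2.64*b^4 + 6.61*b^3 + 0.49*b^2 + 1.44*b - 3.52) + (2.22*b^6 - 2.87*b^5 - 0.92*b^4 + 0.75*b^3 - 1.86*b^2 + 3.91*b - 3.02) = 2.22*b^6 - 5.58*b^5 + 1.72*b^4 + 7.36*b^3 - 1.37*b^2 + 5.35*b - 6.54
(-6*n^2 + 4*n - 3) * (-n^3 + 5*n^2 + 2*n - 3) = 6*n^5 - 34*n^4 + 11*n^3 + 11*n^2 - 18*n + 9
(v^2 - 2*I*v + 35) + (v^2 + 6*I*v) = 2*v^2 + 4*I*v + 35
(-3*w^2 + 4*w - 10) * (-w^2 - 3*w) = 3*w^4 + 5*w^3 - 2*w^2 + 30*w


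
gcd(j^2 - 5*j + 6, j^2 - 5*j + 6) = j^2 - 5*j + 6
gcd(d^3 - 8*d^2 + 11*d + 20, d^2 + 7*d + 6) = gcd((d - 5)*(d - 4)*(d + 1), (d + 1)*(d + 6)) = d + 1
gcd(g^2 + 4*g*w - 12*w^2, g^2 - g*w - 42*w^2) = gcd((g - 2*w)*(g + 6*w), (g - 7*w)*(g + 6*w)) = g + 6*w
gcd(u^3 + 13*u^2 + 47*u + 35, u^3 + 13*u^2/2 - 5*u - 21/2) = u^2 + 8*u + 7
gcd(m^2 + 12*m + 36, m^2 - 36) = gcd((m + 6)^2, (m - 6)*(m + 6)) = m + 6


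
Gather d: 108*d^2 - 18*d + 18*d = 108*d^2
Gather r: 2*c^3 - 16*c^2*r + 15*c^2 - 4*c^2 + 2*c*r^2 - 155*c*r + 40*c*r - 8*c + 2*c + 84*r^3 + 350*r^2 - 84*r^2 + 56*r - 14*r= 2*c^3 + 11*c^2 - 6*c + 84*r^3 + r^2*(2*c + 266) + r*(-16*c^2 - 115*c + 42)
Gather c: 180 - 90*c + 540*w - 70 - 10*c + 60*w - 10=-100*c + 600*w + 100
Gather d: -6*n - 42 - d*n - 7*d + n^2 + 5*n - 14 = d*(-n - 7) + n^2 - n - 56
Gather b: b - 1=b - 1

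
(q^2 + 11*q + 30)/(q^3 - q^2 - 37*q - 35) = (q + 6)/(q^2 - 6*q - 7)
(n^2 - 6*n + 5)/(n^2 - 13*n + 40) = (n - 1)/(n - 8)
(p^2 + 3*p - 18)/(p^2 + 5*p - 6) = (p - 3)/(p - 1)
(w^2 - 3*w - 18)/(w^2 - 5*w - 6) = (w + 3)/(w + 1)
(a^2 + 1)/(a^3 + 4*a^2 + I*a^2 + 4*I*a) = (a - I)/(a*(a + 4))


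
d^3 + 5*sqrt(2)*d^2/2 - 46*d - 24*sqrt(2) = (d - 4*sqrt(2))*(d + sqrt(2)/2)*(d + 6*sqrt(2))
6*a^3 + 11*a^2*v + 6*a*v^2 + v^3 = (a + v)*(2*a + v)*(3*a + v)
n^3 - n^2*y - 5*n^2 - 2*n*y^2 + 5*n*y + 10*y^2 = (n - 5)*(n - 2*y)*(n + y)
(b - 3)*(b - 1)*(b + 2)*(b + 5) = b^4 + 3*b^3 - 15*b^2 - 19*b + 30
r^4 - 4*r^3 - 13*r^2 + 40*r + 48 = (r - 4)^2*(r + 1)*(r + 3)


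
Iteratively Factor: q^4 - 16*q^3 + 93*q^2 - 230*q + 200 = (q - 5)*(q^3 - 11*q^2 + 38*q - 40) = (q - 5)^2*(q^2 - 6*q + 8) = (q - 5)^2*(q - 4)*(q - 2)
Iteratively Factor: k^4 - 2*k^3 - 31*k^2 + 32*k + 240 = (k + 3)*(k^3 - 5*k^2 - 16*k + 80) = (k + 3)*(k + 4)*(k^2 - 9*k + 20) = (k - 5)*(k + 3)*(k + 4)*(k - 4)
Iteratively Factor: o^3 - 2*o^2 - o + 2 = (o - 2)*(o^2 - 1) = (o - 2)*(o - 1)*(o + 1)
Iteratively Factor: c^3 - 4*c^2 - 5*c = (c - 5)*(c^2 + c) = c*(c - 5)*(c + 1)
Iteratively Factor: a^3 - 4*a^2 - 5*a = (a + 1)*(a^2 - 5*a) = a*(a + 1)*(a - 5)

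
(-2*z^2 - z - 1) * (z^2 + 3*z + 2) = -2*z^4 - 7*z^3 - 8*z^2 - 5*z - 2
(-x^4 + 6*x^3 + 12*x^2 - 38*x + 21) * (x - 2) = -x^5 + 8*x^4 - 62*x^2 + 97*x - 42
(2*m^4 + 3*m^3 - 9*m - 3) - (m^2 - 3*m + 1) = 2*m^4 + 3*m^3 - m^2 - 6*m - 4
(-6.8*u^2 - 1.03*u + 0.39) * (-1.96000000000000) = 13.328*u^2 + 2.0188*u - 0.7644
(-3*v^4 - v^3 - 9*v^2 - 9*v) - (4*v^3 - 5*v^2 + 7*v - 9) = -3*v^4 - 5*v^3 - 4*v^2 - 16*v + 9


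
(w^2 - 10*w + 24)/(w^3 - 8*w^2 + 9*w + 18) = (w - 4)/(w^2 - 2*w - 3)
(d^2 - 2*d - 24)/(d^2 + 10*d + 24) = (d - 6)/(d + 6)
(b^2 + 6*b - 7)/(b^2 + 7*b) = (b - 1)/b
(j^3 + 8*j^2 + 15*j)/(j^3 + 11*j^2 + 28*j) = (j^2 + 8*j + 15)/(j^2 + 11*j + 28)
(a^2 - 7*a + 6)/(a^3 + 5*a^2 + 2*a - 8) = (a - 6)/(a^2 + 6*a + 8)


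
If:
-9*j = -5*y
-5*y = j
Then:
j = 0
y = 0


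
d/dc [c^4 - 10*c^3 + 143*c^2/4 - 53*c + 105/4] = 4*c^3 - 30*c^2 + 143*c/2 - 53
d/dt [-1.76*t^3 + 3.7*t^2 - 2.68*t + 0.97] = -5.28*t^2 + 7.4*t - 2.68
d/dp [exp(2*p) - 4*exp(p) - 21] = 2*(exp(p) - 2)*exp(p)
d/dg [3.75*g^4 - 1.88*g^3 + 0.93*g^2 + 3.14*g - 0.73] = 15.0*g^3 - 5.64*g^2 + 1.86*g + 3.14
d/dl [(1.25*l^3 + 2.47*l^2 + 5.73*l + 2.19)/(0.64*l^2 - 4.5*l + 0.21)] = (0.8*l^4 - 11.25*l^3 - 13.9947*l^2 - 1.7658*l + 11.0583)/(0.4096*l^4 - 5.76*l^3 + 20.5188*l^2 - 1.89*l + 0.0441)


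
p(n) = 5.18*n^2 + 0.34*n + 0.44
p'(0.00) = 0.34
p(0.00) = 0.44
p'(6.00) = 62.50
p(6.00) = 188.96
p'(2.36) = 24.79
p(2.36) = 30.09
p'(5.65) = 58.87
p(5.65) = 167.72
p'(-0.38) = -3.60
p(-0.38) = 1.06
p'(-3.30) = -33.85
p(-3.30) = 55.73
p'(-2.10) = -21.42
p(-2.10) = 22.57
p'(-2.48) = -25.35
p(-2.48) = 31.46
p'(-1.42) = -14.37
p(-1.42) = 10.40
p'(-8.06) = -83.16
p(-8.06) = 334.21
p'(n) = 10.36*n + 0.34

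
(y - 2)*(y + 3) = y^2 + y - 6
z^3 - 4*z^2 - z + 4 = (z - 4)*(z - 1)*(z + 1)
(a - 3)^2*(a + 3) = a^3 - 3*a^2 - 9*a + 27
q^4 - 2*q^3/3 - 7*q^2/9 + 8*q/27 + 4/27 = (q - 1)*(q - 2/3)*(q + 1/3)*(q + 2/3)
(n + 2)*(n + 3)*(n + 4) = n^3 + 9*n^2 + 26*n + 24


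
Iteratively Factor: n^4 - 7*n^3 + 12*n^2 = (n - 4)*(n^3 - 3*n^2) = n*(n - 4)*(n^2 - 3*n) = n^2*(n - 4)*(n - 3)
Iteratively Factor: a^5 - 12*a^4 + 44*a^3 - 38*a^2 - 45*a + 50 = (a - 5)*(a^4 - 7*a^3 + 9*a^2 + 7*a - 10) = (a - 5)*(a + 1)*(a^3 - 8*a^2 + 17*a - 10) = (a - 5)*(a - 1)*(a + 1)*(a^2 - 7*a + 10) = (a - 5)*(a - 2)*(a - 1)*(a + 1)*(a - 5)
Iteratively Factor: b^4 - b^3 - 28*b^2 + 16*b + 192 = (b - 4)*(b^3 + 3*b^2 - 16*b - 48) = (b - 4)*(b + 3)*(b^2 - 16) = (b - 4)*(b + 3)*(b + 4)*(b - 4)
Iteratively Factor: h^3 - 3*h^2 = (h)*(h^2 - 3*h) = h^2*(h - 3)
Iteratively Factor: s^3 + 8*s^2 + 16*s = (s + 4)*(s^2 + 4*s) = (s + 4)^2*(s)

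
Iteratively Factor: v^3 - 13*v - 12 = (v - 4)*(v^2 + 4*v + 3) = (v - 4)*(v + 3)*(v + 1)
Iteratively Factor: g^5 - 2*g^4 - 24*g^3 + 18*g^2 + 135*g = (g + 3)*(g^4 - 5*g^3 - 9*g^2 + 45*g) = g*(g + 3)*(g^3 - 5*g^2 - 9*g + 45) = g*(g + 3)^2*(g^2 - 8*g + 15) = g*(g - 3)*(g + 3)^2*(g - 5)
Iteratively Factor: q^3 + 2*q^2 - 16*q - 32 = (q - 4)*(q^2 + 6*q + 8) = (q - 4)*(q + 2)*(q + 4)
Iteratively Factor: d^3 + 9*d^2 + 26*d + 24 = (d + 4)*(d^2 + 5*d + 6) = (d + 2)*(d + 4)*(d + 3)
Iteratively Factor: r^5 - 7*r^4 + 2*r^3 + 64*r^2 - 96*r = (r)*(r^4 - 7*r^3 + 2*r^2 + 64*r - 96) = r*(r + 3)*(r^3 - 10*r^2 + 32*r - 32) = r*(r - 4)*(r + 3)*(r^2 - 6*r + 8) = r*(r - 4)*(r - 2)*(r + 3)*(r - 4)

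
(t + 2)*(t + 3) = t^2 + 5*t + 6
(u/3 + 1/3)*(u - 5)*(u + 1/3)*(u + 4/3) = u^4/3 - 7*u^3/9 - 101*u^2/27 - 91*u/27 - 20/27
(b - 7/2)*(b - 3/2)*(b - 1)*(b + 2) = b^4 - 4*b^3 - 7*b^2/4 + 61*b/4 - 21/2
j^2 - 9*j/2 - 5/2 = (j - 5)*(j + 1/2)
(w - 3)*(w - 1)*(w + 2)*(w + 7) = w^4 + 5*w^3 - 19*w^2 - 29*w + 42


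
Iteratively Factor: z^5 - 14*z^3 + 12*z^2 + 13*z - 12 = (z - 3)*(z^4 + 3*z^3 - 5*z^2 - 3*z + 4) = (z - 3)*(z - 1)*(z^3 + 4*z^2 - z - 4) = (z - 3)*(z - 1)^2*(z^2 + 5*z + 4) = (z - 3)*(z - 1)^2*(z + 4)*(z + 1)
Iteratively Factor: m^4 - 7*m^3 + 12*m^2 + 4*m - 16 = (m + 1)*(m^3 - 8*m^2 + 20*m - 16) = (m - 2)*(m + 1)*(m^2 - 6*m + 8) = (m - 4)*(m - 2)*(m + 1)*(m - 2)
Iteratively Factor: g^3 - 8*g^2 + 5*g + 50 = (g - 5)*(g^2 - 3*g - 10) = (g - 5)*(g + 2)*(g - 5)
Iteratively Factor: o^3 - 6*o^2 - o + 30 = (o + 2)*(o^2 - 8*o + 15) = (o - 3)*(o + 2)*(o - 5)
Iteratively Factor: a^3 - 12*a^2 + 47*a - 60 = (a - 4)*(a^2 - 8*a + 15) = (a - 5)*(a - 4)*(a - 3)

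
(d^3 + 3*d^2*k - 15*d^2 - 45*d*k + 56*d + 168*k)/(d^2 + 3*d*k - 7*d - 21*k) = d - 8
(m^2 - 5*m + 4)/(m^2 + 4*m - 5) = (m - 4)/(m + 5)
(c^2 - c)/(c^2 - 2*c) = (c - 1)/(c - 2)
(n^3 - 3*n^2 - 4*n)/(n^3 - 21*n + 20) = n*(n + 1)/(n^2 + 4*n - 5)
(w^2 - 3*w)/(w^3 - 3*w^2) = 1/w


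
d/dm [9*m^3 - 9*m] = 27*m^2 - 9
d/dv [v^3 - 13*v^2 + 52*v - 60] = 3*v^2 - 26*v + 52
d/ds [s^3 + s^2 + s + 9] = 3*s^2 + 2*s + 1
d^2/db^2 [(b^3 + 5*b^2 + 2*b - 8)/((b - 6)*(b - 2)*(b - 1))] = 4*(7*b^3 - 6*b^2 - 204*b + 568)/(b^6 - 24*b^5 + 228*b^4 - 1088*b^3 + 2736*b^2 - 3456*b + 1728)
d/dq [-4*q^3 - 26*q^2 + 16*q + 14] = -12*q^2 - 52*q + 16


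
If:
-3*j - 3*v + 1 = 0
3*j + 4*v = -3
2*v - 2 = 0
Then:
No Solution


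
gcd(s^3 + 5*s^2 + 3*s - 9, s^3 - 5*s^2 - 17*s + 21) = s^2 + 2*s - 3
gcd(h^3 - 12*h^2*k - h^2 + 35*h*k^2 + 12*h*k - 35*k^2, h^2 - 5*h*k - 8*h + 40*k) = h - 5*k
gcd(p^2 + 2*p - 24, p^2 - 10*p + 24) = p - 4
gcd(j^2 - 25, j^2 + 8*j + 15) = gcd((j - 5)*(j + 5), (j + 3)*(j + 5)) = j + 5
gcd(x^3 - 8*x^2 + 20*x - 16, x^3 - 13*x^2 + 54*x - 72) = x - 4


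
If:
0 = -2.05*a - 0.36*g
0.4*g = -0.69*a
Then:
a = 0.00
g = 0.00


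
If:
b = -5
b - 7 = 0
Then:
No Solution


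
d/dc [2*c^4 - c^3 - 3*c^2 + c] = 8*c^3 - 3*c^2 - 6*c + 1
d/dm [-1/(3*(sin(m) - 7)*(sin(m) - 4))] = (2*sin(m) - 11)*cos(m)/(3*(sin(m) - 7)^2*(sin(m) - 4)^2)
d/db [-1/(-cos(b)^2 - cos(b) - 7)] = (2*cos(b) + 1)*sin(b)/(cos(b)^2 + cos(b) + 7)^2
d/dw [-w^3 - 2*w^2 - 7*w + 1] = -3*w^2 - 4*w - 7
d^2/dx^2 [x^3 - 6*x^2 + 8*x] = 6*x - 12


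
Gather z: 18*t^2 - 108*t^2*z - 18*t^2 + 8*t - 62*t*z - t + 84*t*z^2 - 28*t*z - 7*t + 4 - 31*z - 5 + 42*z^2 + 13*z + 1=z^2*(84*t + 42) + z*(-108*t^2 - 90*t - 18)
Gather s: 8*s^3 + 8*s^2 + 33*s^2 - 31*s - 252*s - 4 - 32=8*s^3 + 41*s^2 - 283*s - 36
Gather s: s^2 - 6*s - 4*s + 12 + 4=s^2 - 10*s + 16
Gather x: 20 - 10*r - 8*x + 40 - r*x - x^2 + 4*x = -10*r - x^2 + x*(-r - 4) + 60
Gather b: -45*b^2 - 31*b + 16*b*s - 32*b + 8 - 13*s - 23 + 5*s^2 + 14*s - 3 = -45*b^2 + b*(16*s - 63) + 5*s^2 + s - 18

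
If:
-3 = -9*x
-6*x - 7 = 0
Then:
No Solution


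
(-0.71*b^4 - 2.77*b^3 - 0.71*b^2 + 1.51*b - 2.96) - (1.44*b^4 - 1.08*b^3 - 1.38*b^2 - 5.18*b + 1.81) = -2.15*b^4 - 1.69*b^3 + 0.67*b^2 + 6.69*b - 4.77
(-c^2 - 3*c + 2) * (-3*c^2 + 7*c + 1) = 3*c^4 + 2*c^3 - 28*c^2 + 11*c + 2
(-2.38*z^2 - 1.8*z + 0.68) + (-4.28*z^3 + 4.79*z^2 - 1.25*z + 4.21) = -4.28*z^3 + 2.41*z^2 - 3.05*z + 4.89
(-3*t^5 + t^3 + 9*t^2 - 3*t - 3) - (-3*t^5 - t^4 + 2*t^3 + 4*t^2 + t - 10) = t^4 - t^3 + 5*t^2 - 4*t + 7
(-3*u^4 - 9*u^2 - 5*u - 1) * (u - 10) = -3*u^5 + 30*u^4 - 9*u^3 + 85*u^2 + 49*u + 10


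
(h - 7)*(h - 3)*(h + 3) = h^3 - 7*h^2 - 9*h + 63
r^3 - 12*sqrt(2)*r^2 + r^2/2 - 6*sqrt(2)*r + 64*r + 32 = (r + 1/2)*(r - 8*sqrt(2))*(r - 4*sqrt(2))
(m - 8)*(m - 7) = m^2 - 15*m + 56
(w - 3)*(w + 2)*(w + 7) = w^3 + 6*w^2 - 13*w - 42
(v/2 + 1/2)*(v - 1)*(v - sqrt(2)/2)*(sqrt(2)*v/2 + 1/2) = sqrt(2)*v^4/4 - 3*sqrt(2)*v^2/8 + sqrt(2)/8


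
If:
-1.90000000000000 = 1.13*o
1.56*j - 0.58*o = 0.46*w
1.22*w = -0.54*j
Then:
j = -0.55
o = -1.68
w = 0.24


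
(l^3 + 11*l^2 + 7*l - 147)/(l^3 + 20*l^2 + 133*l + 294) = (l - 3)/(l + 6)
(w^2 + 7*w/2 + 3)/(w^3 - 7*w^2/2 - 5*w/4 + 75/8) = 4*(w + 2)/(4*w^2 - 20*w + 25)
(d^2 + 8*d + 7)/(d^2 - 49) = (d + 1)/(d - 7)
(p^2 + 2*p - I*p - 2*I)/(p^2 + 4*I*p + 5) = (p + 2)/(p + 5*I)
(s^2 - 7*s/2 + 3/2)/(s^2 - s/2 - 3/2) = (-2*s^2 + 7*s - 3)/(-2*s^2 + s + 3)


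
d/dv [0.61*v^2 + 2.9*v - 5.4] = 1.22*v + 2.9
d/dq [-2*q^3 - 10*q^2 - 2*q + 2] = -6*q^2 - 20*q - 2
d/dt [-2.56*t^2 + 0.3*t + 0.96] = 0.3 - 5.12*t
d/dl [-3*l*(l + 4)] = -6*l - 12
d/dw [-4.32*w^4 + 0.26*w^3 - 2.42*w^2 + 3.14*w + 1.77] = -17.28*w^3 + 0.78*w^2 - 4.84*w + 3.14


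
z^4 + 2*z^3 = z^3*(z + 2)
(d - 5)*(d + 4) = d^2 - d - 20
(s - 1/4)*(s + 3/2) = s^2 + 5*s/4 - 3/8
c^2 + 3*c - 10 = (c - 2)*(c + 5)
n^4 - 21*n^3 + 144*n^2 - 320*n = n*(n - 8)^2*(n - 5)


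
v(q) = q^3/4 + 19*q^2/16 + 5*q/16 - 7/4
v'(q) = 3*q^2/4 + 19*q/8 + 5/16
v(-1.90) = 0.23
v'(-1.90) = -1.49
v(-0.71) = -1.46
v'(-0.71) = -1.00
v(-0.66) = -1.51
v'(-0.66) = -0.93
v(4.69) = 51.63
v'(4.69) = 27.95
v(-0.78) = -1.39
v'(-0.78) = -1.08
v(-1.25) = -0.77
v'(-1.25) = -1.48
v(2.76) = 13.41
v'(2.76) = 12.58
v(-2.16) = 0.60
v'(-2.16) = -1.32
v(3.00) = 16.62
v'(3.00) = 14.19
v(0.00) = -1.75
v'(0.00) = 0.31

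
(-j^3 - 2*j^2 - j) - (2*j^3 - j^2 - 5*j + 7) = -3*j^3 - j^2 + 4*j - 7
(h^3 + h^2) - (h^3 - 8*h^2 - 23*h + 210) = 9*h^2 + 23*h - 210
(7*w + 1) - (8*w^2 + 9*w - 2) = -8*w^2 - 2*w + 3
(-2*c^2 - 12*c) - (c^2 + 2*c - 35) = -3*c^2 - 14*c + 35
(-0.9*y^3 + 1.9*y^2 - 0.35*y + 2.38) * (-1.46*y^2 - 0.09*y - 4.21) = 1.314*y^5 - 2.693*y^4 + 4.129*y^3 - 11.4423*y^2 + 1.2593*y - 10.0198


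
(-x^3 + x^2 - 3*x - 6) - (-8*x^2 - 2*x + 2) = -x^3 + 9*x^2 - x - 8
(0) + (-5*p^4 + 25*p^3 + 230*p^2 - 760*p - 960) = -5*p^4 + 25*p^3 + 230*p^2 - 760*p - 960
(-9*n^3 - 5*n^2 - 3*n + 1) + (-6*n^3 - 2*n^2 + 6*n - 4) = -15*n^3 - 7*n^2 + 3*n - 3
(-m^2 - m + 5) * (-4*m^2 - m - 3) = 4*m^4 + 5*m^3 - 16*m^2 - 2*m - 15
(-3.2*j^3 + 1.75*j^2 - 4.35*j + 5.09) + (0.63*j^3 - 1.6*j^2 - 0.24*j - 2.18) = -2.57*j^3 + 0.15*j^2 - 4.59*j + 2.91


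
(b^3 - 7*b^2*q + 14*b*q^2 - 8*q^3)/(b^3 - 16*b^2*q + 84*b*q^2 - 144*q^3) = (b^2 - 3*b*q + 2*q^2)/(b^2 - 12*b*q + 36*q^2)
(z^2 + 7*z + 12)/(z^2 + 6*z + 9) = (z + 4)/(z + 3)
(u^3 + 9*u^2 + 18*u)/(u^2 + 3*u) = u + 6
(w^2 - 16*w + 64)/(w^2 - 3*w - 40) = (w - 8)/(w + 5)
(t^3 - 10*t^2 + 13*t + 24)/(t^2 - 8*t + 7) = (t^3 - 10*t^2 + 13*t + 24)/(t^2 - 8*t + 7)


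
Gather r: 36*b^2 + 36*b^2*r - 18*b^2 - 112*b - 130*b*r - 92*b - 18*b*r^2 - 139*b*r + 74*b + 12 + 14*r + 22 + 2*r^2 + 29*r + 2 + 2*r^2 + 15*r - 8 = 18*b^2 - 130*b + r^2*(4 - 18*b) + r*(36*b^2 - 269*b + 58) + 28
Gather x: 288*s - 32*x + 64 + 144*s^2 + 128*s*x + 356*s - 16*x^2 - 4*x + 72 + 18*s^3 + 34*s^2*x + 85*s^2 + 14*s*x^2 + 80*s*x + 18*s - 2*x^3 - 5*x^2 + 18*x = 18*s^3 + 229*s^2 + 662*s - 2*x^3 + x^2*(14*s - 21) + x*(34*s^2 + 208*s - 18) + 136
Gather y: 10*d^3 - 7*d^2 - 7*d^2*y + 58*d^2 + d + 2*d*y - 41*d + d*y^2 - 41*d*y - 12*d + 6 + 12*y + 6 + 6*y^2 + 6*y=10*d^3 + 51*d^2 - 52*d + y^2*(d + 6) + y*(-7*d^2 - 39*d + 18) + 12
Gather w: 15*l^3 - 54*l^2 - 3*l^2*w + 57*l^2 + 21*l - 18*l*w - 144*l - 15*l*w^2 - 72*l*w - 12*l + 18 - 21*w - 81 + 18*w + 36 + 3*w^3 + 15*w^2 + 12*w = 15*l^3 + 3*l^2 - 135*l + 3*w^3 + w^2*(15 - 15*l) + w*(-3*l^2 - 90*l + 9) - 27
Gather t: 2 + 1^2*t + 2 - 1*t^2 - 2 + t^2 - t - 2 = 0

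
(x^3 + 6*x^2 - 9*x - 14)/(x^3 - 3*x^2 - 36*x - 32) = (x^2 + 5*x - 14)/(x^2 - 4*x - 32)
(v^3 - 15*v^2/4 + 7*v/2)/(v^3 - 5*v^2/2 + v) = (4*v - 7)/(2*(2*v - 1))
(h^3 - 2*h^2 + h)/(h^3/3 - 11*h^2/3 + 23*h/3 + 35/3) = 3*h*(h^2 - 2*h + 1)/(h^3 - 11*h^2 + 23*h + 35)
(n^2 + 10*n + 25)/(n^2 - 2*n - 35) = (n + 5)/(n - 7)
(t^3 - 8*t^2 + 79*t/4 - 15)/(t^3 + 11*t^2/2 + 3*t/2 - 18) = (t^2 - 13*t/2 + 10)/(t^2 + 7*t + 12)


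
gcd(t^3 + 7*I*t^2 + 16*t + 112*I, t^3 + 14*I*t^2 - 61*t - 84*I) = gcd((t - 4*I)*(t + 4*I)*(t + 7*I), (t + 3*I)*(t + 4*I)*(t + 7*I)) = t^2 + 11*I*t - 28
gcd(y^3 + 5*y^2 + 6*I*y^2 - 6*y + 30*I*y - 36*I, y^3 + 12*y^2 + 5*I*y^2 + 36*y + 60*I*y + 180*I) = y + 6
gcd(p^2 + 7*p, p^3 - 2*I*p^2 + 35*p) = p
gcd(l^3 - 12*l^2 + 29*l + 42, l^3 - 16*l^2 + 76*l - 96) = l - 6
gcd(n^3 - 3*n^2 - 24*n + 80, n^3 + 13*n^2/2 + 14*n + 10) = 1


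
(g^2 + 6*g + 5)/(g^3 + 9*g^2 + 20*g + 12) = (g + 5)/(g^2 + 8*g + 12)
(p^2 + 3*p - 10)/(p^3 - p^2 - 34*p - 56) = (-p^2 - 3*p + 10)/(-p^3 + p^2 + 34*p + 56)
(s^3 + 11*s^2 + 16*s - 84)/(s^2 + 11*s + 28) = (s^2 + 4*s - 12)/(s + 4)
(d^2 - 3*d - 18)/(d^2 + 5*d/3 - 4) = 3*(d - 6)/(3*d - 4)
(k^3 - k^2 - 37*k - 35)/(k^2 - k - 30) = (k^2 - 6*k - 7)/(k - 6)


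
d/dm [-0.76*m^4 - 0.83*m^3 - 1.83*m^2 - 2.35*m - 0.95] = -3.04*m^3 - 2.49*m^2 - 3.66*m - 2.35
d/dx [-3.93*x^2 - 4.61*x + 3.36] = -7.86*x - 4.61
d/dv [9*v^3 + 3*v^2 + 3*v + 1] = 27*v^2 + 6*v + 3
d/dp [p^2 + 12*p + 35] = 2*p + 12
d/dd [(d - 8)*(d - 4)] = 2*d - 12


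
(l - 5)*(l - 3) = l^2 - 8*l + 15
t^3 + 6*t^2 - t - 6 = (t - 1)*(t + 1)*(t + 6)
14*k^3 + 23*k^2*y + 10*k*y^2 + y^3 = (k + y)*(2*k + y)*(7*k + y)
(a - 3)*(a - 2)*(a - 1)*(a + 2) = a^4 - 4*a^3 - a^2 + 16*a - 12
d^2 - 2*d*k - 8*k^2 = (d - 4*k)*(d + 2*k)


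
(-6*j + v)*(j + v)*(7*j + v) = -42*j^3 - 41*j^2*v + 2*j*v^2 + v^3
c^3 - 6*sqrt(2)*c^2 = c^2*(c - 6*sqrt(2))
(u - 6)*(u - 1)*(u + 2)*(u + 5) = u^4 - 33*u^2 - 28*u + 60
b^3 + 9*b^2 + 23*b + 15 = (b + 1)*(b + 3)*(b + 5)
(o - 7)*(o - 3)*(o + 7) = o^3 - 3*o^2 - 49*o + 147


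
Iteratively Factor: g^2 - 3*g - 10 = (g - 5)*(g + 2)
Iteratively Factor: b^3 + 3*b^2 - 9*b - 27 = (b + 3)*(b^2 - 9) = (b + 3)^2*(b - 3)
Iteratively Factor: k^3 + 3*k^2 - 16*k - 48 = (k - 4)*(k^2 + 7*k + 12) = (k - 4)*(k + 4)*(k + 3)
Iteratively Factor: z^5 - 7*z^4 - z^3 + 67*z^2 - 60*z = (z - 4)*(z^4 - 3*z^3 - 13*z^2 + 15*z) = z*(z - 4)*(z^3 - 3*z^2 - 13*z + 15) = z*(z - 4)*(z - 1)*(z^2 - 2*z - 15) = z*(z - 5)*(z - 4)*(z - 1)*(z + 3)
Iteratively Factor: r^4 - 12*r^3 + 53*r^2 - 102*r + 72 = (r - 3)*(r^3 - 9*r^2 + 26*r - 24) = (r - 3)^2*(r^2 - 6*r + 8) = (r - 3)^2*(r - 2)*(r - 4)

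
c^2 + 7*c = c*(c + 7)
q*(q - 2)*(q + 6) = q^3 + 4*q^2 - 12*q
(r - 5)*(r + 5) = r^2 - 25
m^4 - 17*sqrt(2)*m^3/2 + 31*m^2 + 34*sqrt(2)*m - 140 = (m - 2)*(m + 2)*(m - 5*sqrt(2))*(m - 7*sqrt(2)/2)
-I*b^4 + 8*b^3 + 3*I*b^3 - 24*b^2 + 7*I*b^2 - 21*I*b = b*(b - 3)*(b + 7*I)*(-I*b + 1)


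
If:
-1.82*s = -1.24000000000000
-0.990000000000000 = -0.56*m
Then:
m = 1.77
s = 0.68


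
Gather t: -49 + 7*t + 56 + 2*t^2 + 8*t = 2*t^2 + 15*t + 7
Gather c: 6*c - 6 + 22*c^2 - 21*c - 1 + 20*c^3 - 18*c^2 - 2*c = 20*c^3 + 4*c^2 - 17*c - 7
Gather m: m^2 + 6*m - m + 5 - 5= m^2 + 5*m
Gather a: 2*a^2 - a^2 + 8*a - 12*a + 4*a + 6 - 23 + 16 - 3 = a^2 - 4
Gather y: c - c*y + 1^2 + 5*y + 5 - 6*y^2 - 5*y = -c*y + c - 6*y^2 + 6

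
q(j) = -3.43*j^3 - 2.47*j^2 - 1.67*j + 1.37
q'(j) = -10.29*j^2 - 4.94*j - 1.67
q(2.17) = -48.93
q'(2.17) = -60.84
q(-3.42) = 115.40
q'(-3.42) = -105.13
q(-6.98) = 1059.12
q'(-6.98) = -468.52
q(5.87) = -787.30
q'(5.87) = -385.23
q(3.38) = -164.94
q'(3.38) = -135.92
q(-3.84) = 165.58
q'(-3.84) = -134.43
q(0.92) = -4.93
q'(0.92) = -14.92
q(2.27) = -55.27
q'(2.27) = -65.91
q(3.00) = -118.48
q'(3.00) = -109.10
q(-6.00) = 663.35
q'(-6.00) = -342.47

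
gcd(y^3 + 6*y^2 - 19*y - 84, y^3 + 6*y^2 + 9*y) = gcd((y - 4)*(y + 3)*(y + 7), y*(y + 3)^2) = y + 3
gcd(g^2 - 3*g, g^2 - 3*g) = g^2 - 3*g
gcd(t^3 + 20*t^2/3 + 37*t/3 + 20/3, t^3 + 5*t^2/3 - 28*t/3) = t + 4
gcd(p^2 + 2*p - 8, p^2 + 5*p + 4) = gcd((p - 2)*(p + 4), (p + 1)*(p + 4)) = p + 4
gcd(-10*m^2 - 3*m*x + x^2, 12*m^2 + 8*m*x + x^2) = 2*m + x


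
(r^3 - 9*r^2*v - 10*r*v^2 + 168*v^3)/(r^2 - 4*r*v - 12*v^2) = (r^2 - 3*r*v - 28*v^2)/(r + 2*v)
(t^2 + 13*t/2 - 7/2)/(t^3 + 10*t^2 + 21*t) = (t - 1/2)/(t*(t + 3))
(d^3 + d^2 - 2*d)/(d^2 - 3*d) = (d^2 + d - 2)/(d - 3)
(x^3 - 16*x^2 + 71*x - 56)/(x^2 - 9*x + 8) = x - 7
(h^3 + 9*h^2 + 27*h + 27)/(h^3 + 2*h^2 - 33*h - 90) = (h^2 + 6*h + 9)/(h^2 - h - 30)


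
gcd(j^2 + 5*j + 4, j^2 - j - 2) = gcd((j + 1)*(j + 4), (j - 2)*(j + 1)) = j + 1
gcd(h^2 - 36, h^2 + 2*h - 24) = h + 6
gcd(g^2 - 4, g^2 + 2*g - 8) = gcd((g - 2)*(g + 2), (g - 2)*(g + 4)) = g - 2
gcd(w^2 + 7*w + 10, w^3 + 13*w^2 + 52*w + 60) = w^2 + 7*w + 10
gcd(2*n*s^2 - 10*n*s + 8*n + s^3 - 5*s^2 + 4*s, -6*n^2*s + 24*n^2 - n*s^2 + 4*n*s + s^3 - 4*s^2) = 2*n*s - 8*n + s^2 - 4*s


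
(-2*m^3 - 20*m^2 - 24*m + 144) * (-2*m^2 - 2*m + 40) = 4*m^5 + 44*m^4 + 8*m^3 - 1040*m^2 - 1248*m + 5760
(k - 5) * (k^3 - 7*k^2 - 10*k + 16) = k^4 - 12*k^3 + 25*k^2 + 66*k - 80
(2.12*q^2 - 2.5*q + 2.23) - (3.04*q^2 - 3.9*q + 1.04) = -0.92*q^2 + 1.4*q + 1.19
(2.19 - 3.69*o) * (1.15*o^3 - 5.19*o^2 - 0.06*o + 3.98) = -4.2435*o^4 + 21.6696*o^3 - 11.1447*o^2 - 14.8176*o + 8.7162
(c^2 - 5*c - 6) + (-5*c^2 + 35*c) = -4*c^2 + 30*c - 6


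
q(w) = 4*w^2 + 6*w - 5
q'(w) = 8*w + 6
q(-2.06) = -0.39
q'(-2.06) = -10.48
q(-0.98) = -7.04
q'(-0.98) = -1.84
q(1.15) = 7.19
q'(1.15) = 15.20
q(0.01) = -4.94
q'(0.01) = 6.08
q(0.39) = -2.05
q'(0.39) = 9.12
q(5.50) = 149.00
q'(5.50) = 50.00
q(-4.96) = 63.65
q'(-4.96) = -33.68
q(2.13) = 25.93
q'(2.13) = 23.04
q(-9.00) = 265.00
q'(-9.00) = -66.00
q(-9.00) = 265.00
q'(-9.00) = -66.00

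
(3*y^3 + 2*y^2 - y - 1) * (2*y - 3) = 6*y^4 - 5*y^3 - 8*y^2 + y + 3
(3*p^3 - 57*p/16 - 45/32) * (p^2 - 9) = 3*p^5 - 489*p^3/16 - 45*p^2/32 + 513*p/16 + 405/32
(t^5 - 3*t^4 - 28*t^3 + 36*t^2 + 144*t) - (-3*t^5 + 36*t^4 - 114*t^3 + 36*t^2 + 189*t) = 4*t^5 - 39*t^4 + 86*t^3 - 45*t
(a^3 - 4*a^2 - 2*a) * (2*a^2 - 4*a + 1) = 2*a^5 - 12*a^4 + 13*a^3 + 4*a^2 - 2*a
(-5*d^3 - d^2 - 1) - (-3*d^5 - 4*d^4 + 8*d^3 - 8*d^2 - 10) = 3*d^5 + 4*d^4 - 13*d^3 + 7*d^2 + 9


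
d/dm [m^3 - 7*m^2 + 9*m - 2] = 3*m^2 - 14*m + 9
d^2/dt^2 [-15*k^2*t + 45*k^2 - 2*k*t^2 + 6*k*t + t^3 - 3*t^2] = -4*k + 6*t - 6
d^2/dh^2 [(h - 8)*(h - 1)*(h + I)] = 6*h - 18 + 2*I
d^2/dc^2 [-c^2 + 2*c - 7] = -2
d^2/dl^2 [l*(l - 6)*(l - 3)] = 6*l - 18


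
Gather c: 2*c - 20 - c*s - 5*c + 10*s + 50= c*(-s - 3) + 10*s + 30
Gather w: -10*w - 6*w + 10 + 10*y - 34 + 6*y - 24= -16*w + 16*y - 48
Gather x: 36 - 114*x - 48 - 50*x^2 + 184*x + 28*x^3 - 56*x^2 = 28*x^3 - 106*x^2 + 70*x - 12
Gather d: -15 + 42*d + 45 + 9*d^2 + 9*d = 9*d^2 + 51*d + 30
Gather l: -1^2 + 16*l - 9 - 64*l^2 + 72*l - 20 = -64*l^2 + 88*l - 30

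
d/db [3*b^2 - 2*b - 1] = 6*b - 2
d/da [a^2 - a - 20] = 2*a - 1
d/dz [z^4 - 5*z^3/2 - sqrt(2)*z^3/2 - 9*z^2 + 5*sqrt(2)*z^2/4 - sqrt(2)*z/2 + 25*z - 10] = 4*z^3 - 15*z^2/2 - 3*sqrt(2)*z^2/2 - 18*z + 5*sqrt(2)*z/2 - sqrt(2)/2 + 25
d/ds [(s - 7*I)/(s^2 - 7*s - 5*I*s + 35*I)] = (-s^2 + 14*I*s + 35 - 14*I)/(s^4 + s^3*(-14 - 10*I) + s^2*(24 + 140*I) + s*(350 - 490*I) - 1225)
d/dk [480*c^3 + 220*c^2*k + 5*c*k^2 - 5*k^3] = 220*c^2 + 10*c*k - 15*k^2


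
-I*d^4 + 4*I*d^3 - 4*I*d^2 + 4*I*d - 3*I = (d - 3)*(d - I)*(d + I)*(-I*d + I)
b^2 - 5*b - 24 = (b - 8)*(b + 3)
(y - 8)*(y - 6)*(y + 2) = y^3 - 12*y^2 + 20*y + 96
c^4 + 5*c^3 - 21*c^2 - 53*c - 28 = (c - 4)*(c + 1)^2*(c + 7)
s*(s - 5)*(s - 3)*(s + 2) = s^4 - 6*s^3 - s^2 + 30*s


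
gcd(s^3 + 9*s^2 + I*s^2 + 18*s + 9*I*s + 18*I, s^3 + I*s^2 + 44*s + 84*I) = 1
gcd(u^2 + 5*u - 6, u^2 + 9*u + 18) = u + 6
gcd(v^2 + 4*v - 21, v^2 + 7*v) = v + 7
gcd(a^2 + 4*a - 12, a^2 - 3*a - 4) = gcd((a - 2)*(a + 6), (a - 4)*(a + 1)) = 1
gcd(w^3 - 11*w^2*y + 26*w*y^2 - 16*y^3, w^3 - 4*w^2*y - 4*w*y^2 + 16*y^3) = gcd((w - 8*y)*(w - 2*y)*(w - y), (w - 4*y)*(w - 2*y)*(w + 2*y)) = -w + 2*y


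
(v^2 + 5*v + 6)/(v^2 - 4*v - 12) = (v + 3)/(v - 6)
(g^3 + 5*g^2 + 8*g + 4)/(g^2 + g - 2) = (g^2 + 3*g + 2)/(g - 1)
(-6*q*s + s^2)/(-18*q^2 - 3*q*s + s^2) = s/(3*q + s)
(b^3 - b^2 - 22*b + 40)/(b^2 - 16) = (b^2 + 3*b - 10)/(b + 4)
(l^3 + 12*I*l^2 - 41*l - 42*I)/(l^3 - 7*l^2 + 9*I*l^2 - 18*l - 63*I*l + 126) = (l^2 + 9*I*l - 14)/(l^2 + l*(-7 + 6*I) - 42*I)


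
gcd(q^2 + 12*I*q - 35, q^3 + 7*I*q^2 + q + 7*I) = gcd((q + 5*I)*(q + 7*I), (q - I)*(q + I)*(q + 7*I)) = q + 7*I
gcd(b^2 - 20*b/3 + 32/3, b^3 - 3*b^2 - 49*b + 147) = 1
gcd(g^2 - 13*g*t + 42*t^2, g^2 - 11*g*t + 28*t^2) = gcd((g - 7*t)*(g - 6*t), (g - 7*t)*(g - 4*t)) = -g + 7*t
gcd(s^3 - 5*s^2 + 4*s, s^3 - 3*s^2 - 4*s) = s^2 - 4*s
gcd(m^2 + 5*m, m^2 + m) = m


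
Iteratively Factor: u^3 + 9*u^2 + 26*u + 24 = (u + 4)*(u^2 + 5*u + 6) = (u + 3)*(u + 4)*(u + 2)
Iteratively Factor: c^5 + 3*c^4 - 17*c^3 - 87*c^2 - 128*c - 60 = (c + 1)*(c^4 + 2*c^3 - 19*c^2 - 68*c - 60) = (c + 1)*(c + 2)*(c^3 - 19*c - 30) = (c - 5)*(c + 1)*(c + 2)*(c^2 + 5*c + 6) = (c - 5)*(c + 1)*(c + 2)^2*(c + 3)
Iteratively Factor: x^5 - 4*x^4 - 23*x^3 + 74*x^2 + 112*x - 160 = (x + 2)*(x^4 - 6*x^3 - 11*x^2 + 96*x - 80) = (x - 4)*(x + 2)*(x^3 - 2*x^2 - 19*x + 20) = (x - 4)*(x - 1)*(x + 2)*(x^2 - x - 20) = (x - 5)*(x - 4)*(x - 1)*(x + 2)*(x + 4)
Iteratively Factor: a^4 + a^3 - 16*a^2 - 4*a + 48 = (a + 2)*(a^3 - a^2 - 14*a + 24) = (a + 2)*(a + 4)*(a^2 - 5*a + 6) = (a - 3)*(a + 2)*(a + 4)*(a - 2)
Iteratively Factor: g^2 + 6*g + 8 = (g + 4)*(g + 2)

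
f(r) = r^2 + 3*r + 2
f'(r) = 2*r + 3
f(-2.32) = 0.42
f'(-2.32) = -1.64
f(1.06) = 6.30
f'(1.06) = 5.12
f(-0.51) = 0.73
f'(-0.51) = 1.98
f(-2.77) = 1.36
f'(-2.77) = -2.54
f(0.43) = 3.47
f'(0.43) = 3.86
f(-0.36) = 1.05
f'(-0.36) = 2.28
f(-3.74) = 4.77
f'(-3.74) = -4.48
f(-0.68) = 0.42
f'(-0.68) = 1.64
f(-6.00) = 20.00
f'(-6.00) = -9.00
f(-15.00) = 182.00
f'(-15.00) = -27.00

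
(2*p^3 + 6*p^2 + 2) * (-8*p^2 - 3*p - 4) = -16*p^5 - 54*p^4 - 26*p^3 - 40*p^2 - 6*p - 8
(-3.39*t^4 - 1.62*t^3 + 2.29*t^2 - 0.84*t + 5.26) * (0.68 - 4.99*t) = 16.9161*t^5 + 5.7786*t^4 - 12.5287*t^3 + 5.7488*t^2 - 26.8186*t + 3.5768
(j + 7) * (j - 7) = j^2 - 49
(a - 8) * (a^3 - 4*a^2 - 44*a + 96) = a^4 - 12*a^3 - 12*a^2 + 448*a - 768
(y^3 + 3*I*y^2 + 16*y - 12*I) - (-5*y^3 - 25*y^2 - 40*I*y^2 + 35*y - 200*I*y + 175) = 6*y^3 + 25*y^2 + 43*I*y^2 - 19*y + 200*I*y - 175 - 12*I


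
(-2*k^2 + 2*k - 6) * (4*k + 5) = -8*k^3 - 2*k^2 - 14*k - 30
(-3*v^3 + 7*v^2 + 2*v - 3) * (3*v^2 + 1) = -9*v^5 + 21*v^4 + 3*v^3 - 2*v^2 + 2*v - 3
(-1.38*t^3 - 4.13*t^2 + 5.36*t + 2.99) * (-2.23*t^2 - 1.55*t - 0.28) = 3.0774*t^5 + 11.3489*t^4 - 5.1649*t^3 - 13.8193*t^2 - 6.1353*t - 0.8372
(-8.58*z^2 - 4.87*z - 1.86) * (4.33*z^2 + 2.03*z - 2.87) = -37.1514*z^4 - 38.5045*z^3 + 6.6847*z^2 + 10.2011*z + 5.3382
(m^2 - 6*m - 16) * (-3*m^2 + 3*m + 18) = -3*m^4 + 21*m^3 + 48*m^2 - 156*m - 288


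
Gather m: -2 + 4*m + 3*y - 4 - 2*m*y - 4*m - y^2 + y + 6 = -2*m*y - y^2 + 4*y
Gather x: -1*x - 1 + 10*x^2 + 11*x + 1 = 10*x^2 + 10*x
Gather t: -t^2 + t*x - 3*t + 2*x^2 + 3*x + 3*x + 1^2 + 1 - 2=-t^2 + t*(x - 3) + 2*x^2 + 6*x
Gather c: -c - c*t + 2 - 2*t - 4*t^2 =c*(-t - 1) - 4*t^2 - 2*t + 2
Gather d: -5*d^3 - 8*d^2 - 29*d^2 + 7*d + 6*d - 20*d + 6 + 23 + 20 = -5*d^3 - 37*d^2 - 7*d + 49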